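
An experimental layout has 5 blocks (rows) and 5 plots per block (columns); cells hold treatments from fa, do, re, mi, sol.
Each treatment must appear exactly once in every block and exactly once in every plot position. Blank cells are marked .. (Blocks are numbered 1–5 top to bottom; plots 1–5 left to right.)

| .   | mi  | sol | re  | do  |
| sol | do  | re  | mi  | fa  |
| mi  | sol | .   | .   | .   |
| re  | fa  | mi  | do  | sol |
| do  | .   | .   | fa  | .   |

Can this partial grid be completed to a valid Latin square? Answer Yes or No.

Block 3, plot 4: block 3 together with plot 4 already contain {fa, do, re, mi, sol} — every symbol — so nothing can go there. The grid has no valid completion.

No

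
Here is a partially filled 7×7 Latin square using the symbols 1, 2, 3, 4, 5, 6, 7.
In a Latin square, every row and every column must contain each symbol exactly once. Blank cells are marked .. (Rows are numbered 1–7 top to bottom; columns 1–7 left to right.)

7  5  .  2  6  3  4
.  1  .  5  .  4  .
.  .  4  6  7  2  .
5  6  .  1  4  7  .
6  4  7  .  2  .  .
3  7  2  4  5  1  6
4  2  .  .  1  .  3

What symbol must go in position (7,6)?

Row 1, column 3: row 1 has {2, 3, 4, 5, 6, 7} and column 3 has {2, 4, 7}, leaving only 1.
Row 2, column 1: row 2 has {1, 4, 5} and column 1 has {3, 4, 5, 6, 7}, leaving only 2.
Row 2, column 5: row 2 has {1, 2, 4, 5} and column 5 has {1, 2, 4, 5, 6, 7}, leaving only 3.
Row 2, column 3: row 2 has {1, 2, 3, 4, 5} and column 3 has {1, 2, 4, 7}, leaving only 6.
Row 2, column 7: row 2 has {1, 2, 3, 4, 5, 6} and column 7 has {3, 4, 6}, leaving only 7.
Row 3, column 1: row 3 has {2, 4, 6, 7} and column 1 has {2, 3, 4, 5, 6, 7}, leaving only 1.
Row 3, column 2: row 3 has {1, 2, 4, 6, 7} and column 2 has {1, 2, 4, 5, 6, 7}, leaving only 3.
Row 3, column 7: row 3 has {1, 2, 3, 4, 6, 7} and column 7 has {3, 4, 6, 7}, leaving only 5.
Row 4, column 3: row 4 has {1, 4, 5, 6, 7} and column 3 has {1, 2, 4, 6, 7}, leaving only 3.
Row 4, column 7: row 4 has {1, 3, 4, 5, 6, 7} and column 7 has {3, 4, 5, 6, 7}, leaving only 2.
Row 5, column 4: row 5 has {2, 4, 6, 7} and column 4 has {1, 2, 4, 5, 6}, leaving only 3.
Row 5, column 6: row 5 has {2, 3, 4, 6, 7} and column 6 has {1, 2, 3, 4, 7}, leaving only 5.
Row 7 already has {1, 2, 3, 4} and column 6 already has {1, 2, 3, 4, 5, 7}, so row 7, column 6 must be 6.

6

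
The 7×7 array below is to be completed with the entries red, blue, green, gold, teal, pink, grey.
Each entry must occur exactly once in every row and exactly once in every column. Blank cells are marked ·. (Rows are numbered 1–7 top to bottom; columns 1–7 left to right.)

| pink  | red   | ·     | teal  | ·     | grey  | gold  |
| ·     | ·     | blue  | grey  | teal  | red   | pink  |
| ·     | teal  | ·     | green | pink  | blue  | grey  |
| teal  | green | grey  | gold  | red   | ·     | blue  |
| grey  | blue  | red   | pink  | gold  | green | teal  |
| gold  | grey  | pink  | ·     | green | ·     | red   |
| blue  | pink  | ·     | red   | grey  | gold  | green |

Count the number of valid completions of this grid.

1

Row 1, column 3: eliminating its row and column leaves {green}.
Row 1, column 5: eliminating its row and column leaves {blue}.
Row 2, column 1: eliminating its row and column leaves {green}.
Row 2, column 2: eliminating its row and column leaves {gold}.
Row 3, column 1: eliminating its row and column leaves {red}.
Row 3, column 3: eliminating its row and column leaves {gold}.
Row 4, column 6: eliminating its row and column leaves {pink}.
Row 6, column 4: eliminating its row and column leaves {blue}.
Row 6, column 6: eliminating its row and column leaves {teal}.
Row 7, column 3: eliminating its row and column leaves {teal}.
Only one assignment across all blanks avoids any row or column repeat, giving 1 completion.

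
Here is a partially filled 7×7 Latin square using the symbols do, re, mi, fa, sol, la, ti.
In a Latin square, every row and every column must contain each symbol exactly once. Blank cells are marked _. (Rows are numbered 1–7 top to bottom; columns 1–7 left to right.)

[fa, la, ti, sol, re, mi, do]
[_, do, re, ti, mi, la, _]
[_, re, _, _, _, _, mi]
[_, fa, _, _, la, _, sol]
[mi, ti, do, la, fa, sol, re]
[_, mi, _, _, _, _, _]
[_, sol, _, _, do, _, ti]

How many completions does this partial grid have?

Row 2, column 1: eliminating its row and column leaves {sol}.
Row 2, column 7: eliminating its row and column leaves {fa}.
Row 3, column 1: eliminating its row and column leaves {do, sol, la, ti}.
Row 3, column 3: eliminating its row and column leaves {fa, sol, la}.
Row 3, column 4: eliminating its row and column leaves {do, fa}.
Row 3, column 5: eliminating its row and column leaves {sol, ti}.
Row 3, column 6: eliminating its row and column leaves {do, fa, ti}.
Row 4, column 1: eliminating its row and column leaves {do, re, ti}.
Row 4, column 3: eliminating its row and column leaves {mi}.
Row 4, column 4: eliminating its row and column leaves {do, re, mi}.
Row 4, column 6: eliminating its row and column leaves {do, re, ti}.
Row 6, column 1: eliminating its row and column leaves {do, re, sol, la, ti}.
Row 6, column 3: eliminating its row and column leaves {fa, sol, la}.
Row 6, column 4: eliminating its row and column leaves {do, re, fa}.
Row 6, column 5: eliminating its row and column leaves {sol, ti}.
Row 6, column 6: eliminating its row and column leaves {do, re, fa, ti}.
Row 6, column 7: eliminating its row and column leaves {fa, la}.
Row 7, column 1: eliminating its row and column leaves {re, la}.
Row 7, column 3: eliminating its row and column leaves {mi, fa, la}.
Row 7, column 4: eliminating its row and column leaves {re, mi, fa}.
Row 7, column 6: eliminating its row and column leaves {re, fa}.
Enumerating the assignments across these blanks that avoid any row or column repeat gives 7 completions.

7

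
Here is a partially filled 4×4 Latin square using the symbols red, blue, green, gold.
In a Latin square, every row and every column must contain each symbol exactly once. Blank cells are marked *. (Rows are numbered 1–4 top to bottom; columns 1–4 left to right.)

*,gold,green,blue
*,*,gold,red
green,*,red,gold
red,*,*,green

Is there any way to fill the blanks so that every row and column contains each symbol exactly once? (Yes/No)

No

Row 1, column 1: row 1 together with column 1 already contain {red, blue, green, gold} — every symbol — so nothing can go there. The grid has no valid completion.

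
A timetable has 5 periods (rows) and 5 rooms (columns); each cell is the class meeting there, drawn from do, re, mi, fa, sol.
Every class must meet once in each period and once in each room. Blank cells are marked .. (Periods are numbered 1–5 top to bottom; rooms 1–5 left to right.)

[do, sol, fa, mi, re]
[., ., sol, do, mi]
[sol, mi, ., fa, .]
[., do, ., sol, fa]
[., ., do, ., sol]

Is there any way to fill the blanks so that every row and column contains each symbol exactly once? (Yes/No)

No period or room among the givens repeats a symbol, and propagating forced cells runs into no contradiction.
One valid completion exists (for instance, do sol fa mi re / fa re sol do mi / sol mi re fa do / re do mi sol fa / mi fa do re sol).

Yes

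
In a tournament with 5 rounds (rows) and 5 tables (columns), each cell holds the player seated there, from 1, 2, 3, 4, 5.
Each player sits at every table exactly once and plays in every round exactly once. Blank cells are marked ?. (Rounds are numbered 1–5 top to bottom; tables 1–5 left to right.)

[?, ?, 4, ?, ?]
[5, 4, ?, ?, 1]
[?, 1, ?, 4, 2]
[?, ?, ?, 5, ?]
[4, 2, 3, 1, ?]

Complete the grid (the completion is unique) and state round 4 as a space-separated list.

2 3 1 5 4

Round 4, table 2: round 4 has {5} and table 2 has {1, 2, 4}, leaving only 3.
Round 4, table 5: round 4 has {3, 5} and table 5 has {1, 2}, leaving only 4.
Round 1, table 2: round 1 has {4} and table 2 has {1, 2, 3, 4}, leaving only 5.
Round 1, table 5: round 1 has {4, 5} and table 5 has {1, 2, 4}, leaving only 3.
Round 1, table 4: round 1 has {3, 4, 5} and table 4 has {1, 4, 5}, leaving only 2.
Round 1, table 1: round 1 has {2, 3, 4, 5} and table 1 has {4, 5}, leaving only 1.
Round 4, table 1: round 4 has {3, 4, 5} and table 1 has {1, 4, 5}, leaving only 2.
Round 4, table 3: round 4 has {2, 3, 4, 5} and table 3 has {3, 4}, leaving only 1.
So round 4 reads: 2 3 1 5 4.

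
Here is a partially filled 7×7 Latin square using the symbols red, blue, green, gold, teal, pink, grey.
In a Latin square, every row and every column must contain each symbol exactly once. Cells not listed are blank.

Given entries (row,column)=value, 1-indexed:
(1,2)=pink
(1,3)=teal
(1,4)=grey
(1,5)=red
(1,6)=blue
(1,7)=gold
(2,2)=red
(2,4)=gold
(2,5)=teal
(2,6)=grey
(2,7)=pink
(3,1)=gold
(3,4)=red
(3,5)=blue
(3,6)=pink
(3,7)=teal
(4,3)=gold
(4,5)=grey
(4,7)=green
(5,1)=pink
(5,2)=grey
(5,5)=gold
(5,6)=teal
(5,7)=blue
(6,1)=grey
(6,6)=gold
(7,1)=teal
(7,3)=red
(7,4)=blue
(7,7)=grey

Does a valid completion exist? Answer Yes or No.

No

Row 1, column 1: row 1 has {red, blue, gold, teal, pink, grey} and column 1 has {gold, teal, pink, grey}, so it must be green.
Row 2, column 1: row 2 has {red, gold, teal, pink, grey} and column 1 has {green, gold, teal, pink, grey}, so it must be blue.
Row 2, column 3: row 2 has {red, blue, gold, teal, pink, grey} and column 3 has {red, gold, teal}, so it must be green.
Now row 5, column 3: row 5 together with column 3 already contain {red, blue, green, gold, teal, pink, grey} — every symbol — so nothing can go there. The grid has no valid completion.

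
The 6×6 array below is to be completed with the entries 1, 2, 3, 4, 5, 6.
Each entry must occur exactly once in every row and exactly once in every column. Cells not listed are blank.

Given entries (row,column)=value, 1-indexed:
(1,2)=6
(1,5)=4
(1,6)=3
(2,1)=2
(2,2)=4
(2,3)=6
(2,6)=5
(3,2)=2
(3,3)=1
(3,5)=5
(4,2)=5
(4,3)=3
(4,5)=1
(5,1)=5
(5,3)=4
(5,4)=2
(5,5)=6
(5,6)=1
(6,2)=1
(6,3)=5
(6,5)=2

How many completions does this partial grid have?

Row 1, column 1: eliminating its row and column leaves {1}.
Row 1, column 3: eliminating its row and column leaves {2}.
Row 1, column 4: eliminating its row and column leaves {1, 5}.
Row 2, column 4: eliminating its row and column leaves {1, 3}.
Row 2, column 5: eliminating its row and column leaves {3}.
Row 3, column 1: eliminating its row and column leaves {3, 4, 6}.
Row 3, column 4: eliminating its row and column leaves {3, 4, 6}.
Row 3, column 6: eliminating its row and column leaves {4, 6}.
Row 4, column 1: eliminating its row and column leaves {4, 6}.
Row 4, column 4: eliminating its row and column leaves {4, 6}.
Row 4, column 6: eliminating its row and column leaves {2, 4, 6}.
Row 5, column 2: eliminating its row and column leaves {3}.
Row 6, column 1: eliminating its row and column leaves {3, 4, 6}.
Row 6, column 4: eliminating its row and column leaves {3, 4, 6}.
Row 6, column 6: eliminating its row and column leaves {4, 6}.
Enumerating the assignments across these blanks that avoid any row or column repeat gives 4 completions.

4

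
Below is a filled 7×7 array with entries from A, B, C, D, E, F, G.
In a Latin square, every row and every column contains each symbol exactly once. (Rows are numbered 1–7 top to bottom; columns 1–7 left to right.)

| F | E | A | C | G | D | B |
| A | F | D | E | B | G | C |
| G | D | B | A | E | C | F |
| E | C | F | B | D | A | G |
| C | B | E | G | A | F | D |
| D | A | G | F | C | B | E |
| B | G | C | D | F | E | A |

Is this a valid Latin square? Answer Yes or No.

Each row is a permutation of the 7 symbols, and so is each column.

Yes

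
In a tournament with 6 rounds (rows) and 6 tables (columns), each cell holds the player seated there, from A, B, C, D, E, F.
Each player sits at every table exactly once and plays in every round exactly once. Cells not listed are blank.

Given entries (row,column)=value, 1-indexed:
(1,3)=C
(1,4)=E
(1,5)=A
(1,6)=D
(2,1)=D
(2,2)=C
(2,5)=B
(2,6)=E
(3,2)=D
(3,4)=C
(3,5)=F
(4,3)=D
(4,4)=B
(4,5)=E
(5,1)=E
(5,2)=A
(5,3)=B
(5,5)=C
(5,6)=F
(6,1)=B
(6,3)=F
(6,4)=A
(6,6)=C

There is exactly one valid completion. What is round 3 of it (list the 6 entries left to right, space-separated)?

A D E C F B

Round 3, table 1: round 3 has {C, D, F} and table 1 has {B, D, E}, leaving only A.
Round 3, table 3: round 3 has {A, C, D, F} and table 3 has {B, C, D, F}, leaving only E.
Round 3, table 6: round 3 has {A, C, D, E, F} and table 6 has {C, D, E, F}, leaving only B.
So round 3 reads: A D E C F B.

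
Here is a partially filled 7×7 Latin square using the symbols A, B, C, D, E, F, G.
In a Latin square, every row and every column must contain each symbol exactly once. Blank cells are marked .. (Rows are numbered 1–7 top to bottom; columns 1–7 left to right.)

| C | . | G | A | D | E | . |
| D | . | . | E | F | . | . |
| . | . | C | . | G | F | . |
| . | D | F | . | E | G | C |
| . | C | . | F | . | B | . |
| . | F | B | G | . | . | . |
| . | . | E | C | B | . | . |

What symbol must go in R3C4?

Row 1, column 2: row 1 has {A, C, D, E, G} and column 2 has {C, D, F}, leaving only B.
Row 1, column 7: row 1 has {A, B, C, D, E, G} and column 7 has {C}, leaving only F.
Row 2, column 3: row 2 has {D, E, F} and column 3 has {B, C, E, F, G}, leaving only A.
Row 2, column 2: row 2 has {A, D, E, F} and column 2 has {B, C, D, F}, leaving only G.
Row 2, column 6: row 2 has {A, D, E, F, G} and column 6 has {B, E, F, G}, leaving only C.
Row 2, column 7: row 2 has {A, C, D, E, F, G} and column 7 has {C, F}, leaving only B.
Row 4, column 4: row 4 has {C, D, E, F, G} and column 4 has {A, C, E, F, G}, leaving only B.
Row 3 already has {C, F, G} and column 4 already has {A, B, C, E, F, G}, so row 3, column 4 must be D.

D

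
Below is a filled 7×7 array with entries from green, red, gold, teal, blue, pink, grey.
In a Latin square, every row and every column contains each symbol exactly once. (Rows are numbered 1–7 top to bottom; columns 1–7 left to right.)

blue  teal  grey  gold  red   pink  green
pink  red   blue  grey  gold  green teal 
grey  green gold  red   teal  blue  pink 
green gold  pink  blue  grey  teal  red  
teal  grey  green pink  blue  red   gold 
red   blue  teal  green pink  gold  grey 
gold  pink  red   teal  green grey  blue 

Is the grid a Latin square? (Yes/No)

Yes

Each row is a permutation of the 7 symbols, and so is each column.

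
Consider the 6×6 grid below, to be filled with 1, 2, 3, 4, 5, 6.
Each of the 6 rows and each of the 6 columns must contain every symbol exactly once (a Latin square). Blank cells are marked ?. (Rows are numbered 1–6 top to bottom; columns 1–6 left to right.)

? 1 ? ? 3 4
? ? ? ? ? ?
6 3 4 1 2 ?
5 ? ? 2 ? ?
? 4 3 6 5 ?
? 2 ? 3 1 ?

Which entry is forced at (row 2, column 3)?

Row 1, column 1: row 1 has {1, 3, 4} and column 1 has {5, 6}, leaving only 2.
Row 1, column 4: row 1 has {1, 2, 3, 4} and column 4 has {1, 2, 3, 6}, leaving only 5.
Row 1, column 3: row 1 has {1, 2, 3, 4, 5} and column 3 has {3, 4}, leaving only 6.
Row 2, column 4: row 2 has {} and column 4 has {1, 2, 3, 5, 6}, leaving only 4.
Row 2, column 5: row 2 has {4} and column 5 has {1, 2, 3, 5}, leaving only 6.
Row 2, column 2: row 2 has {4, 6} and column 2 has {1, 2, 3, 4}, leaving only 5.
Row 3, column 6: row 3 has {1, 2, 3, 4, 6} and column 6 has {4}, leaving only 5.
Row 4, column 2: row 4 has {2, 5} and column 2 has {1, 2, 3, 4, 5}, leaving only 6.
Row 4, column 3: row 4 has {2, 5, 6} and column 3 has {3, 4, 6}, leaving only 1.
Row 2 already has {4, 5, 6} and column 3 already has {1, 3, 4, 6}, so row 2, column 3 must be 2.

2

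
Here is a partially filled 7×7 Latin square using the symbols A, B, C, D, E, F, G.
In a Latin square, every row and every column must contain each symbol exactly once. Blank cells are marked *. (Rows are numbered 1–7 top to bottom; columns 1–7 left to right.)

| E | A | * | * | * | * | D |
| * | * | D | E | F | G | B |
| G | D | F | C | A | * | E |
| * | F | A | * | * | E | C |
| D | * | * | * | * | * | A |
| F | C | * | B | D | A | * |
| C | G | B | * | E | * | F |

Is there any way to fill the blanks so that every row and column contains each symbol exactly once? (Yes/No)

Row 2, column 2: row 2 together with column 2 already contain {A, B, C, D, E, F, G} — every symbol — so nothing can go there. The grid has no valid completion.

No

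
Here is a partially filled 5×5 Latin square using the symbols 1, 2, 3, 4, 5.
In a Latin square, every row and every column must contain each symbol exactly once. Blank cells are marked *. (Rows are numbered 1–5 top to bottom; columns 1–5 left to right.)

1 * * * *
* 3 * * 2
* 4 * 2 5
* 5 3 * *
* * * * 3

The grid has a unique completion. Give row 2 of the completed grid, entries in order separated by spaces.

Row 1, column 2: row 1 has {1} and column 2 has {3, 4, 5}, leaving only 2.
Row 1, column 5: row 1 has {1, 2} and column 5 has {2, 3, 5}, leaving only 4.
Row 1, column 3: row 1 has {1, 2, 4} and column 3 has {3}, leaving only 5.
Row 1, column 4: row 1 has {1, 2, 4, 5} and column 4 has {2}, leaving only 3.
Row 3, column 1: row 3 has {2, 4, 5} and column 1 has {1}, leaving only 3.
Row 3, column 3: row 3 has {2, 3, 4, 5} and column 3 has {3, 5}, leaving only 1.
Row 2, column 3: row 2 has {2, 3} and column 3 has {1, 3, 5}, leaving only 4.
Row 2, column 1: row 2 has {2, 3, 4} and column 1 has {1, 3}, leaving only 5.
Row 2, column 4: row 2 has {2, 3, 4, 5} and column 4 has {2, 3}, leaving only 1.
So row 2 reads: 5 3 4 1 2.

5 3 4 1 2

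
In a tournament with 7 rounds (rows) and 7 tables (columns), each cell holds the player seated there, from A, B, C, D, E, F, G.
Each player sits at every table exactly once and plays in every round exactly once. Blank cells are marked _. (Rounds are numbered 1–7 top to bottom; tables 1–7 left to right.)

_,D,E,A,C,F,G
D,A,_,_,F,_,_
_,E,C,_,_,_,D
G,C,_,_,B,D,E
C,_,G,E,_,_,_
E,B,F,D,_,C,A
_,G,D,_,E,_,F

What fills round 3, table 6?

Round 1, table 1: round 1 has {A, C, D, E, F, G} and table 1 has {C, D, E, G}, leaving only B.
Round 2, table 3: round 2 has {A, D, F} and table 3 has {C, D, E, F, G}, leaving only B.
Round 2, table 7: round 2 has {A, B, D, F} and table 7 has {A, D, E, F, G}, leaving only C.
Round 2, table 4: round 2 has {A, B, C, D, F} and table 4 has {A, D, E}, leaving only G.
Round 2, table 6: round 2 has {A, B, C, D, F, G} and table 6 has {C, D, F}, leaving only E.
Round 4, table 3: round 4 has {B, C, D, E, G} and table 3 has {B, C, D, E, F, G}, leaving only A.
Round 4, table 4: round 4 has {A, B, C, D, E, G} and table 4 has {A, D, E, G}, leaving only F.
Round 3, table 4: round 3 has {C, D, E} and table 4 has {A, D, E, F, G}, leaving only B.
Round 5, table 2: round 5 has {C, E, G} and table 2 has {A, B, C, D, E, G}, leaving only F.
Round 5, table 7: round 5 has {C, E, F, G} and table 7 has {A, C, D, E, F, G}, leaving only B.
Round 5, table 6: round 5 has {B, C, E, F, G} and table 6 has {C, D, E, F}, leaving only A.
Round 3 already has {B, C, D, E} and table 6 already has {A, C, D, E, F}, so round 3, table 6 must be G.

G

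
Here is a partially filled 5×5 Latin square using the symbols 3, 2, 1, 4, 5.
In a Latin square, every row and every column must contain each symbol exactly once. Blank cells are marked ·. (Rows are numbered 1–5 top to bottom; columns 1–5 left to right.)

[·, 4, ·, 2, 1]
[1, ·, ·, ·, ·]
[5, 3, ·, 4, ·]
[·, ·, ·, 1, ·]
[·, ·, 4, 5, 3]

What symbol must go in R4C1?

Row 1, column 1: row 1 has {2, 1, 4} and column 1 has {1, 5}, leaving only 3.
Row 1, column 3: row 1 has {3, 2, 1, 4} and column 3 has {4}, leaving only 5.
Row 2, column 4: row 2 has {1} and column 4 has {2, 1, 4, 5}, leaving only 3.
Row 2, column 3: row 2 has {3, 1} and column 3 has {4, 5}, leaving only 2.
Row 2, column 2: row 2 has {3, 2, 1} and column 2 has {3, 4}, leaving only 5.
Row 2, column 5: row 2 has {3, 2, 1, 5} and column 5 has {3, 1}, leaving only 4.
Row 3, column 3: row 3 has {3, 4, 5} and column 3 has {2, 4, 5}, leaving only 1.
Row 3, column 5: row 3 has {3, 1, 4, 5} and column 5 has {3, 1, 4}, leaving only 2.
Row 4, column 2: row 4 has {1} and column 2 has {3, 4, 5}, leaving only 2.
Row 4 already has {2, 1} and column 1 already has {3, 1, 5}, so row 4, column 1 must be 4.

4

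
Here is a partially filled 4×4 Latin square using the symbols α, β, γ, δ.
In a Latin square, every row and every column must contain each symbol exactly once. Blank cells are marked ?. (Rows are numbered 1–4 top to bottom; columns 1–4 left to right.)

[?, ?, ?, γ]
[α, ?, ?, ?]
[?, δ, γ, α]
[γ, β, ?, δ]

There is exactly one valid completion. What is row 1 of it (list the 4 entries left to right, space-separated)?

δ α β γ

Row 1, column 2: row 1 has {γ} and column 2 has {β, δ}, leaving only α.
Row 2, column 2: row 2 has {α} and column 2 has {α, β, δ}, leaving only γ.
Row 2, column 4: row 2 has {α, γ} and column 4 has {α, γ, δ}, leaving only β.
Row 2, column 3: row 2 has {α, β, γ} and column 3 has {γ}, leaving only δ.
Row 1, column 3: row 1 has {α, γ} and column 3 has {γ, δ}, leaving only β.
Row 1, column 1: row 1 has {α, β, γ} and column 1 has {α, γ}, leaving only δ.
So row 1 reads: δ α β γ.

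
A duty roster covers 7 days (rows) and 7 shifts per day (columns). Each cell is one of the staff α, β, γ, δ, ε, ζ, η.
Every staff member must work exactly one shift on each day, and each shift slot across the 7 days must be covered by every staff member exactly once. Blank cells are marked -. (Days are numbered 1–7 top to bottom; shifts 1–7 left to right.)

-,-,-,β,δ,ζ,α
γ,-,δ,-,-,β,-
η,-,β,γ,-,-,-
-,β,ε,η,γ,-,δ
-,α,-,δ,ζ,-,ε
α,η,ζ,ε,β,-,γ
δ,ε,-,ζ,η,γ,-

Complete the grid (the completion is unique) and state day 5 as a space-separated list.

Day 5, shift 1: day 5 has {α, δ, ε, ζ} and shift 1 has {α, γ, δ, η}, leaving only β.
Day 5, shift 6: day 5 has {α, β, δ, ε, ζ} and shift 6 has {β, γ, ζ}, leaving only η.
Day 5, shift 3: day 5 has {α, β, δ, ε, ζ, η} and shift 3 has {β, δ, ε, ζ}, leaving only γ.
So day 5 reads: β α γ δ ζ η ε.

β α γ δ ζ η ε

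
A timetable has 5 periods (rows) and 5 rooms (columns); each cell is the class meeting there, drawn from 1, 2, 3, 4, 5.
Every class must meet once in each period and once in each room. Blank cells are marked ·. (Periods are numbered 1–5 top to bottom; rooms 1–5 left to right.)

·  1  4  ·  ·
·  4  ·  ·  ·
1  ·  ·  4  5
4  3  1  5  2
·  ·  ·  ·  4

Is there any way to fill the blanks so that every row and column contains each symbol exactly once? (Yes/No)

Yes

No period or room among the givens repeats a symbol, and propagating forced cells runs into no contradiction.
One valid completion exists (for instance, 5 1 4 2 3 / 2 4 5 3 1 / 1 2 3 4 5 / 4 3 1 5 2 / 3 5 2 1 4).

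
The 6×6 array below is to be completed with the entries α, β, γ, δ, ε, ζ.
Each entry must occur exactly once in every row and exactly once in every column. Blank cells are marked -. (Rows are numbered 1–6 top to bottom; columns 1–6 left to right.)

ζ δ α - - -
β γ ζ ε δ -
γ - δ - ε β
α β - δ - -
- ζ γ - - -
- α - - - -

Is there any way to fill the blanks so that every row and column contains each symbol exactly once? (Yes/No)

No

Row 3, column 2: row 3 together with column 2 already contain {α, β, γ, δ, ε, ζ} — every symbol — so nothing can go there. The grid has no valid completion.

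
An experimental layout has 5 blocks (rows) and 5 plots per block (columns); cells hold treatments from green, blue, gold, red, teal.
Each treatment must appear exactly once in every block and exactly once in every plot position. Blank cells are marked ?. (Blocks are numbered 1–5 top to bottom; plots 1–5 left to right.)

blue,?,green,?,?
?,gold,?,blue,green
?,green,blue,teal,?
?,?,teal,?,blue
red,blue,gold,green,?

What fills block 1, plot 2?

teal

Block 2, plot 1: block 2 has {green, blue, gold} and plot 1 has {blue, red}, leaving only teal.
Block 2, plot 3: block 2 has {green, blue, gold, teal} and plot 3 has {green, blue, gold, teal}, leaving only red.
Block 3, plot 1: block 3 has {green, blue, teal} and plot 1 has {blue, red, teal}, leaving only gold.
Block 3, plot 5: block 3 has {green, blue, gold, teal} and plot 5 has {green, blue}, leaving only red.
Block 4, plot 1: block 4 has {blue, teal} and plot 1 has {blue, gold, red, teal}, leaving only green.
Block 4, plot 2: block 4 has {green, blue, teal} and plot 2 has {green, blue, gold}, leaving only red.
Block 1 already has {green, blue} and plot 2 already has {green, blue, gold, red}, so block 1, plot 2 must be teal.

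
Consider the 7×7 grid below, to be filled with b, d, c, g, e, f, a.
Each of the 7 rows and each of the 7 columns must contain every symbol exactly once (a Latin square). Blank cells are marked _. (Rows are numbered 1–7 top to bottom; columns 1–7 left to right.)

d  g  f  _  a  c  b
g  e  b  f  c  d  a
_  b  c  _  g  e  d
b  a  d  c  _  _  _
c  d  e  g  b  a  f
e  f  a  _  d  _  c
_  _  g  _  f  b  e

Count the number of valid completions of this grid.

Row 1, column 4: eliminating its row and column leaves {e}.
Row 3, column 1: eliminating its row and column leaves {f, a}.
Row 3, column 4: eliminating its row and column leaves {a}.
Row 4, column 5: eliminating its row and column leaves {e}.
Row 4, column 6: eliminating its row and column leaves {g, f}.
Row 4, column 7: eliminating its row and column leaves {g}.
Row 6, column 4: eliminating its row and column leaves {b}.
Row 6, column 6: eliminating its row and column leaves {g}.
Row 7, column 1: eliminating its row and column leaves {a}.
Row 7, column 2: eliminating its row and column leaves {c}.
Row 7, column 4: eliminating its row and column leaves {d, a}.
Only one assignment across all blanks avoids any row or column repeat, giving 1 completion.

1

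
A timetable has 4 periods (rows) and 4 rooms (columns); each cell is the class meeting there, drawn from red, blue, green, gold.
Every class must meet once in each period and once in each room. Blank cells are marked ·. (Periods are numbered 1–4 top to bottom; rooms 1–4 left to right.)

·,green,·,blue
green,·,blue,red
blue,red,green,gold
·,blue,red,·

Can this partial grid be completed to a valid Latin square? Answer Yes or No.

No period or room among the givens repeats a symbol, and propagating forced cells runs into no contradiction.
One valid completion exists (for instance, red green gold blue / green gold blue red / blue red green gold / gold blue red green).

Yes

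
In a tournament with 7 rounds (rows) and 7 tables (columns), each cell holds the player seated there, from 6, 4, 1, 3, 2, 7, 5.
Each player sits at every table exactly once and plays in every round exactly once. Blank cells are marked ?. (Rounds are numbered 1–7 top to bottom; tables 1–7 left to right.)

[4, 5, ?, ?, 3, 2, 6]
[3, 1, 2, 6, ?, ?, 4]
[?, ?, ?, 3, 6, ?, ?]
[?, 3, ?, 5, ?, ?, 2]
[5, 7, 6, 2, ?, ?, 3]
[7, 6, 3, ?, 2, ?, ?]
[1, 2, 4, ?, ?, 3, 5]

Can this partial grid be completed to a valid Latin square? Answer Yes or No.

Round 3, table 1: round 3 has {6, 3} and table 1 has {4, 1, 3, 7, 5}, so it must be 2.
Round 3, table 2: round 3 has {6, 3, 2} and table 2 has {6, 1, 3, 2, 7, 5}, so it must be 4.
Round 4, table 1: round 4 has {3, 2, 5} and table 1 has {4, 1, 3, 2, 7, 5}, so it must be 6.
Round 6, table 7: round 6 has {6, 3, 2, 7} and table 7 has {6, 4, 3, 2, 5}, so it must be 1.
Round 3, table 7: round 3 has {6, 4, 3, 2} and table 7 has {6, 4, 1, 3, 2, 5}, so it must be 7.
Round 6, table 4: round 6 has {6, 1, 3, 2, 7} and table 4 has {6, 3, 2, 5}, so it must be 4.
Round 6, table 6: round 6 has {6, 4, 1, 3, 2, 7} and table 6 has {3, 2}, so it must be 5.
Round 2, table 6: round 2 has {6, 4, 1, 3, 2} and table 6 has {3, 2, 5}, so it must be 7.
Round 2, table 5: round 2 has {6, 4, 1, 3, 2, 7} and table 5 has {6, 3, 2}, so it must be 5.
Round 3, table 6: round 3 has {6, 4, 3, 2, 7} and table 6 has {3, 2, 7, 5}, so it must be 1.
Round 3, table 3: round 3 has {6, 4, 1, 3, 2, 7} and table 3 has {6, 4, 3, 2}, so it must be 5.
Round 4, table 6: round 4 has {6, 3, 2, 5} and table 6 has {1, 3, 2, 7, 5}, so it must be 4.
Now round 5, table 6: round 5 together with table 6 already contain {6, 4, 1, 3, 2, 7, 5} — every symbol — so nothing can go there. The grid has no valid completion.

No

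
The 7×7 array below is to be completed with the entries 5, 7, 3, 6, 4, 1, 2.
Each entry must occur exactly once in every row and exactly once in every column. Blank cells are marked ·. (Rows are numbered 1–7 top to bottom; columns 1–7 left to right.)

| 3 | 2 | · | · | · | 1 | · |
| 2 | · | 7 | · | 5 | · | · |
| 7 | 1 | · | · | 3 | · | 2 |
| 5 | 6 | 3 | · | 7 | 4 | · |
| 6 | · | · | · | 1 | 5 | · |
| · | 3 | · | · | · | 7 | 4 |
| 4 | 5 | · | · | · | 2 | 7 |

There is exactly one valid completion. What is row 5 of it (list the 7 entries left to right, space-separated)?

Row 5, column 7: row 5 has {5, 6, 1} and column 7 has {7, 4, 2}, leaving only 3.
Row 2, column 2: row 2 has {5, 7, 2} and column 2 has {5, 3, 6, 1, 2}, leaving only 4.
Row 5, column 2: row 5 has {5, 3, 6, 1} and column 2 has {5, 3, 6, 4, 1, 2}, leaving only 7.
Row 3, column 6: row 3 has {7, 3, 1, 2} and column 6 has {5, 7, 4, 1, 2}, leaving only 6.
Row 2, column 6: row 2 has {5, 7, 4, 2} and column 6 has {5, 7, 6, 4, 1, 2}, leaving only 3.
Row 4, column 7: row 4 has {5, 7, 3, 6, 4} and column 7 has {7, 3, 4, 2}, leaving only 1.
Row 2, column 7: row 2 has {5, 7, 3, 4, 2} and column 7 has {7, 3, 4, 1, 2}, leaving only 6.
Row 1, column 7: row 1 has {3, 1, 2} and column 7 has {7, 3, 6, 4, 1, 2}, leaving only 5.
Row 2, column 4: row 2 has {5, 7, 3, 6, 4, 2} and column 4 has {}, leaving only 1.
Row 4, column 4: row 4 has {5, 7, 3, 6, 4, 1} and column 4 has {1}, leaving only 2.
Row 5, column 4: row 5 has {5, 7, 3, 6, 1} and column 4 has {1, 2}, leaving only 4.
Row 5, column 3: row 5 has {5, 7, 3, 6, 4, 1} and column 3 has {7, 3}, leaving only 2.
So row 5 reads: 6 7 2 4 1 5 3.

6 7 2 4 1 5 3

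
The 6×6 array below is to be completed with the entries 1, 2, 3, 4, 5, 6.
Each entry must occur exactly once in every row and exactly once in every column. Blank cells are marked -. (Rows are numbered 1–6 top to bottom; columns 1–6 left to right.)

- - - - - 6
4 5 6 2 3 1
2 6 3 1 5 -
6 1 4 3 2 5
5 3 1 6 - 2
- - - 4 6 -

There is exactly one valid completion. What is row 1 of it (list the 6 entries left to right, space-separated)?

3 4 2 5 1 6

Row 1, column 4: row 1 has {6} and column 4 has {1, 2, 3, 4, 6}, leaving only 5.
Row 1, column 3: row 1 has {5, 6} and column 3 has {1, 3, 4, 6}, leaving only 2.
Row 1, column 2: row 1 has {2, 5, 6} and column 2 has {1, 3, 5, 6}, leaving only 4.
Row 1, column 5: row 1 has {2, 4, 5, 6} and column 5 has {2, 3, 5, 6}, leaving only 1.
Row 1, column 1: row 1 has {1, 2, 4, 5, 6} and column 1 has {2, 4, 5, 6}, leaving only 3.
So row 1 reads: 3 4 2 5 1 6.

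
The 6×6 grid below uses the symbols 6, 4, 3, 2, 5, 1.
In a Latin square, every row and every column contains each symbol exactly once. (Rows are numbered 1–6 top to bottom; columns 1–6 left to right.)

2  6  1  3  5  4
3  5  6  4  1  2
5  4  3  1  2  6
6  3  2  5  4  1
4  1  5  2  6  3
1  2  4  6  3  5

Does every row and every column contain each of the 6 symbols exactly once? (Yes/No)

Each row is a permutation of the 6 symbols, and so is each column.

Yes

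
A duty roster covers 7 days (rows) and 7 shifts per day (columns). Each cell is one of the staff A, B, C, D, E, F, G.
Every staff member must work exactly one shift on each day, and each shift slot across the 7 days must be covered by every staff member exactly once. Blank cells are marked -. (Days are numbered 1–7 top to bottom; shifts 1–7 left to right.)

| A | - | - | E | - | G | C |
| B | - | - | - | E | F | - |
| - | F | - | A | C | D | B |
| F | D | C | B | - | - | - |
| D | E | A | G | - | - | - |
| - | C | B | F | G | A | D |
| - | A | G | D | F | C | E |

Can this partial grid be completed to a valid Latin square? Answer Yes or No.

Day 7, shift 1: day 7 together with shift 1 already contain {A, B, C, D, E, F, G} — every symbol — so nothing can go there. The grid has no valid completion.

No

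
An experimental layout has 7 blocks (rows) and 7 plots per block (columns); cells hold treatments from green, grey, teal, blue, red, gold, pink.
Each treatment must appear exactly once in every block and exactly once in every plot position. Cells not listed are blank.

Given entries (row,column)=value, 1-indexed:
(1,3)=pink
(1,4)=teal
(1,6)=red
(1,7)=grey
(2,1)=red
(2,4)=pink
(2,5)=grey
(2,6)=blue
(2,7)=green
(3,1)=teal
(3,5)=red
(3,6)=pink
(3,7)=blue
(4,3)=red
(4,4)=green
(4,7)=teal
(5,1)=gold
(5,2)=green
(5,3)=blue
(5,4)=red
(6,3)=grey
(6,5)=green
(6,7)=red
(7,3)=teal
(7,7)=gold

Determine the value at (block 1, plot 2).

blue

Block 2, plot 3: block 2 has {green, grey, blue, red, pink} and plot 3 has {grey, teal, blue, red, pink}, leaving only gold.
Block 2, plot 2: block 2 has {green, grey, blue, red, gold, pink} and plot 2 has {green}, leaving only teal.
Block 3, plot 3: block 3 has {teal, blue, red, pink} and plot 3 has {grey, teal, blue, red, gold, pink}, leaving only green.
Block 5, plot 7: block 5 has {green, blue, red, gold} and plot 7 has {green, grey, teal, blue, red, gold}, leaving only pink.
Block 5, plot 5: block 5 has {green, blue, red, gold, pink} and plot 5 has {green, grey, red}, leaving only teal.
Block 5, plot 6: block 5 has {green, teal, blue, red, gold, pink} and plot 6 has {blue, red, pink}, leaving only grey.
Block 4, plot 6: block 4 has {green, teal, red} and plot 6 has {grey, blue, red, pink}, leaving only gold.
Block 6, plot 6: block 6 has {green, grey, red} and plot 6 has {grey, blue, red, gold, pink}, leaving only teal.
Block 7, plot 6: block 7 has {teal, gold} and plot 6 has {grey, teal, blue, red, gold, pink}, leaving only green.
Block 1, plot 2 is narrowed to {blue, gold}.
If it were gold, then block 7, plot 5 would be left with no valid symbol.
So block 1, plot 2 must be blue.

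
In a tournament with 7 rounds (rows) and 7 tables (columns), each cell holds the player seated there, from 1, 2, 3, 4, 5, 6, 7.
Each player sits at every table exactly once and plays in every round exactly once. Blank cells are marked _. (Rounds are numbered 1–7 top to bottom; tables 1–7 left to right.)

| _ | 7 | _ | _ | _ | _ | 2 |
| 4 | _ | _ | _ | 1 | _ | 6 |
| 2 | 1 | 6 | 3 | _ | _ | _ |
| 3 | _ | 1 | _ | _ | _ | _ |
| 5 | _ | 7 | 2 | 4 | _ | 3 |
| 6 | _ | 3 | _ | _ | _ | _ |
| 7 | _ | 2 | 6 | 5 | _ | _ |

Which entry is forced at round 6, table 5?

Round 1, table 1: round 1 has {2, 7} and table 1 has {2, 3, 4, 5, 6, 7}, leaving only 1.
Round 2, table 3: round 2 has {1, 4, 6} and table 3 has {1, 2, 3, 6, 7}, leaving only 5.
Round 1, table 3: round 1 has {1, 2, 7} and table 3 has {1, 2, 3, 5, 6, 7}, leaving only 4.
Round 1, table 4: round 1 has {1, 2, 4, 7} and table 4 has {2, 3, 6}, leaving only 5.
Round 2, table 4: round 2 has {1, 4, 5, 6} and table 4 has {2, 3, 5, 6}, leaving only 7.
Round 3, table 5: round 3 has {1, 2, 3, 6} and table 5 has {1, 4, 5}, leaving only 7.
Round 6 already has {3, 6} and table 5 already has {1, 4, 5, 7}, so round 6, table 5 must be 2.

2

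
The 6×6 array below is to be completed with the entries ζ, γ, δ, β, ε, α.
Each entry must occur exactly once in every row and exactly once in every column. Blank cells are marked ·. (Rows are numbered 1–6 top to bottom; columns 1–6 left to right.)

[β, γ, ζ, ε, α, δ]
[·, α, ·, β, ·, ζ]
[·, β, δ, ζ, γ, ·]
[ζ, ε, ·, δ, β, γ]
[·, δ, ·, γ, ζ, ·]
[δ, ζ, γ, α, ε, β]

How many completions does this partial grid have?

Row 2, column 1: eliminating its row and column leaves {γ, ε}.
Row 2, column 3: eliminating its row and column leaves {ε}.
Row 2, column 5: eliminating its row and column leaves {δ}.
Row 3, column 1: eliminating its row and column leaves {ε, α}.
Row 3, column 6: eliminating its row and column leaves {ε, α}.
Row 4, column 3: eliminating its row and column leaves {α}.
Row 5, column 1: eliminating its row and column leaves {ε, α}.
Row 5, column 3: eliminating its row and column leaves {β, ε, α}.
Row 5, column 6: eliminating its row and column leaves {ε, α}.
Enumerating the assignments across these blanks that avoid any row or column repeat gives 2 completions.

2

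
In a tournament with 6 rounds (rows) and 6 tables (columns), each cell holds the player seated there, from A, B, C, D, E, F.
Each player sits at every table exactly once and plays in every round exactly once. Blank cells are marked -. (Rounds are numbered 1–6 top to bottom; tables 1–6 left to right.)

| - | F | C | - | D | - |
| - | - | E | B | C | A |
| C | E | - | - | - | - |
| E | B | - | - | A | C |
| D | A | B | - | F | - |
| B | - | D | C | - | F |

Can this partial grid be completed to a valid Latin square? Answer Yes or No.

Round 6, table 2: round 6 together with table 2 already contain {A, B, C, D, E, F} — every symbol — so nothing can go there. The grid has no valid completion.

No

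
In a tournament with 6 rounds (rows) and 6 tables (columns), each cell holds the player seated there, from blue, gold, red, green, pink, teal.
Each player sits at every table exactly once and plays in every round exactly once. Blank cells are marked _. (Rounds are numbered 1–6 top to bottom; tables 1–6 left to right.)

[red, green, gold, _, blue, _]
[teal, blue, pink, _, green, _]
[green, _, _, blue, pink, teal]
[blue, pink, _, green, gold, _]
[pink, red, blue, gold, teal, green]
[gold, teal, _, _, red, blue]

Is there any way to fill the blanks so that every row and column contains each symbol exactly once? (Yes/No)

Yes

No round or table among the givens repeats a symbol, and propagating forced cells runs into no contradiction.
One valid completion exists (for instance, red green gold teal blue pink / teal blue pink red green gold / green gold red blue pink teal / blue pink teal green gold red / pink red blue gold teal green / gold teal green pink red blue).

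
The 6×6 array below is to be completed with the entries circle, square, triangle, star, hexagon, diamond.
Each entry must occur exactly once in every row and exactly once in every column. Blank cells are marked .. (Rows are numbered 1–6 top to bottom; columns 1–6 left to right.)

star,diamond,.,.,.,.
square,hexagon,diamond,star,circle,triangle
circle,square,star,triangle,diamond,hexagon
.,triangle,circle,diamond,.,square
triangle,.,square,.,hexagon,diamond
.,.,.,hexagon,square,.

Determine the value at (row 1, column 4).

Row 1, column 5: row 1 has {star, diamond} and column 5 has {circle, square, hexagon, diamond}, leaving only triangle.
Row 1, column 3: row 1 has {triangle, star, diamond} and column 3 has {circle, square, star, diamond}, leaving only hexagon.
Row 1, column 6: row 1 has {triangle, star, hexagon, diamond} and column 6 has {square, triangle, hexagon, diamond}, leaving only circle.
Row 1 already has {circle, triangle, star, hexagon, diamond} and column 4 already has {triangle, star, hexagon, diamond}, so row 1, column 4 must be square.

square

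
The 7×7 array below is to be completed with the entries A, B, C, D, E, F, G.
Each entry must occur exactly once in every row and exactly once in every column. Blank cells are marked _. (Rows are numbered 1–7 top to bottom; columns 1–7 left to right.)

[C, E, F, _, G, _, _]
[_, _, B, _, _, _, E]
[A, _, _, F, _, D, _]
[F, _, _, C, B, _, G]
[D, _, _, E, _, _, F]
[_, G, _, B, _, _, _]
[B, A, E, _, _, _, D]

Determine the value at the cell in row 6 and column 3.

Row 2, column 1: row 2 has {B, E} and column 1 has {A, B, C, D, F}, leaving only G.
Row 4, column 2: row 4 has {B, C, F, G} and column 2 has {A, E, G}, leaving only D.
Row 4, column 3: row 4 has {B, C, D, F, G} and column 3 has {B, E, F}, leaving only A.
Row 4, column 6: row 4 has {A, B, C, D, F, G} and column 6 has {D}, leaving only E.
Row 6, column 1: row 6 has {B, G} and column 1 has {A, B, C, D, F, G}, leaving only E.
Row 7, column 4: row 7 has {A, B, D, E} and column 4 has {B, C, E, F}, leaving only G.
Row 6, column 3 is narrowed to {C, D}.
If it were C, then row 5, column 3 would be left with no valid symbol.
So row 6, column 3 must be D.

D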